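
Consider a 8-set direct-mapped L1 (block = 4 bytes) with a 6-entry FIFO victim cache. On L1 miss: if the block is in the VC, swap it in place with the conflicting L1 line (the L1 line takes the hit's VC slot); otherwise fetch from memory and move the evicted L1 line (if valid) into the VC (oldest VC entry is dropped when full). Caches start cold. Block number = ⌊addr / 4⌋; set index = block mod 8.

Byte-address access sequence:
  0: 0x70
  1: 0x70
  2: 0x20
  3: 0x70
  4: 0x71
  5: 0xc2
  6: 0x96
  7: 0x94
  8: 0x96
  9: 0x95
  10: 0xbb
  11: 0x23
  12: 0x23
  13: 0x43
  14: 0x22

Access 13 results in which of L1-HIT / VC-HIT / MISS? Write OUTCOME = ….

  [0] addr=0x70 blk=28 s=4: MISS | VC []
  [1] addr=0x70 blk=28 s=4: L1-HIT | VC []
  [2] addr=0x20 blk=8 s=0: MISS | VC []
  [3] addr=0x70 blk=28 s=4: L1-HIT | VC []
  [4] addr=0x71 blk=28 s=4: L1-HIT | VC []
  [5] addr=0xc2 blk=48 s=0: MISS | VC [8]
  [6] addr=0x96 blk=37 s=5: MISS | VC [8]
  [7] addr=0x94 blk=37 s=5: L1-HIT | VC [8]
  [8] addr=0x96 blk=37 s=5: L1-HIT | VC [8]
  [9] addr=0x95 blk=37 s=5: L1-HIT | VC [8]
  [10] addr=0xbb blk=46 s=6: MISS | VC [8]
  [11] addr=0x23 blk=8 s=0: VC-HIT | VC [48]
  [12] addr=0x23 blk=8 s=0: L1-HIT | VC [48]
  [13] addr=0x43 blk=16 s=0: MISS | VC [48, 8]
  [14] addr=0x22 blk=8 s=0: VC-HIT | VC [48, 16]

OUTCOME = MISS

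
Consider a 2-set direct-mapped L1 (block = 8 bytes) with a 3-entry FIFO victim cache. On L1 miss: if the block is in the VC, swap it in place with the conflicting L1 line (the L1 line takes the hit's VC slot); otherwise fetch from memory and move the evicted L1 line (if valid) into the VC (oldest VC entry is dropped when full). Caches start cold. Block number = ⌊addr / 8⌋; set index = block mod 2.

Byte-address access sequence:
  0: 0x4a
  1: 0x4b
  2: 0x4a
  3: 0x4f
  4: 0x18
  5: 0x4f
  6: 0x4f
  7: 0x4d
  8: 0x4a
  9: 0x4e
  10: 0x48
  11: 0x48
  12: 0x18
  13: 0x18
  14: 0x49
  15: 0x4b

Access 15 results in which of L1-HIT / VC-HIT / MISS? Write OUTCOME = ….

OUTCOME = L1-HIT

#0 0x4a→b9/s1 MISS; vc=[]
#1 0x4b→b9/s1 L1-HIT; vc=[]
#2 0x4a→b9/s1 L1-HIT; vc=[]
#3 0x4f→b9/s1 L1-HIT; vc=[]
#4 0x18→b3/s1 MISS; vc=[9]
#5 0x4f→b9/s1 VC-HIT; vc=[3]
#6 0x4f→b9/s1 L1-HIT; vc=[3]
#7 0x4d→b9/s1 L1-HIT; vc=[3]
#8 0x4a→b9/s1 L1-HIT; vc=[3]
#9 0x4e→b9/s1 L1-HIT; vc=[3]
#10 0x48→b9/s1 L1-HIT; vc=[3]
#11 0x48→b9/s1 L1-HIT; vc=[3]
#12 0x18→b3/s1 VC-HIT; vc=[9]
#13 0x18→b3/s1 L1-HIT; vc=[9]
#14 0x49→b9/s1 VC-HIT; vc=[3]
#15 0x4b→b9/s1 L1-HIT; vc=[3]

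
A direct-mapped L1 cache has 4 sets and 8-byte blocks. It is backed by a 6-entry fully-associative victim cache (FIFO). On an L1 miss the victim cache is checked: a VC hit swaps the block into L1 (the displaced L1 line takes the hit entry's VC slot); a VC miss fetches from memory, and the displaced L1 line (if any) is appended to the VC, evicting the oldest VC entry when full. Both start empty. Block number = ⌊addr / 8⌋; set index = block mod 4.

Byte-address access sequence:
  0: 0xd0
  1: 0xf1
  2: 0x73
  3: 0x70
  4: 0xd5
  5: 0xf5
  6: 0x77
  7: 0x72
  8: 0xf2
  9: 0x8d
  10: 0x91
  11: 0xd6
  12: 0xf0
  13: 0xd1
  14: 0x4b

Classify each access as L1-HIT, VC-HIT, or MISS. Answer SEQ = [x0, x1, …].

SEQ = [MISS, MISS, MISS, L1-HIT, VC-HIT, VC-HIT, VC-HIT, L1-HIT, VC-HIT, MISS, MISS, VC-HIT, VC-HIT, VC-HIT, MISS]

0: 0xd0 (blk 26, set 2) → MISS  vc=[]
1: 0xf1 (blk 30, set 2) → MISS  vc=[26]
2: 0x73 (blk 14, set 2) → MISS  vc=[26, 30]
3: 0x70 (blk 14, set 2) → L1-HIT  vc=[26, 30]
4: 0xd5 (blk 26, set 2) → VC-HIT  vc=[14, 30]
5: 0xf5 (blk 30, set 2) → VC-HIT  vc=[14, 26]
6: 0x77 (blk 14, set 2) → VC-HIT  vc=[30, 26]
7: 0x72 (blk 14, set 2) → L1-HIT  vc=[30, 26]
8: 0xf2 (blk 30, set 2) → VC-HIT  vc=[14, 26]
9: 0x8d (blk 17, set 1) → MISS  vc=[14, 26]
10: 0x91 (blk 18, set 2) → MISS  vc=[14, 26, 30]
11: 0xd6 (blk 26, set 2) → VC-HIT  vc=[14, 18, 30]
12: 0xf0 (blk 30, set 2) → VC-HIT  vc=[14, 18, 26]
13: 0xd1 (blk 26, set 2) → VC-HIT  vc=[14, 18, 30]
14: 0x4b (blk 9, set 1) → MISS  vc=[14, 18, 30, 17]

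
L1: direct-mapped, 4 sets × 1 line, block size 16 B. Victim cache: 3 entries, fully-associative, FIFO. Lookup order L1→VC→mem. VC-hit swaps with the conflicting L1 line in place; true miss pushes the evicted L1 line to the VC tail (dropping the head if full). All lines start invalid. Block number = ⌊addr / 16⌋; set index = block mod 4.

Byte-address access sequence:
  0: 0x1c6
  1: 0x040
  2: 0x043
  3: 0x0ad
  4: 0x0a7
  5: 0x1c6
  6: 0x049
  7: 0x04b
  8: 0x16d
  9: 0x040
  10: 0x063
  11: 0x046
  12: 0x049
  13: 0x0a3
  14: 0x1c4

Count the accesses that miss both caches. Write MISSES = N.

MISSES = 5

0: 0x1c6 (blk 28, set 0) → MISS  vc=[]
1: 0x40 (blk 4, set 0) → MISS  vc=[28]
2: 0x43 (blk 4, set 0) → L1-HIT  vc=[28]
3: 0xad (blk 10, set 2) → MISS  vc=[28]
4: 0xa7 (blk 10, set 2) → L1-HIT  vc=[28]
5: 0x1c6 (blk 28, set 0) → VC-HIT  vc=[4]
6: 0x49 (blk 4, set 0) → VC-HIT  vc=[28]
7: 0x4b (blk 4, set 0) → L1-HIT  vc=[28]
8: 0x16d (blk 22, set 2) → MISS  vc=[28, 10]
9: 0x40 (blk 4, set 0) → L1-HIT  vc=[28, 10]
10: 0x63 (blk 6, set 2) → MISS  vc=[28, 10, 22]
11: 0x46 (blk 4, set 0) → L1-HIT  vc=[28, 10, 22]
12: 0x49 (blk 4, set 0) → L1-HIT  vc=[28, 10, 22]
13: 0xa3 (blk 10, set 2) → VC-HIT  vc=[28, 6, 22]
14: 0x1c4 (blk 28, set 0) → VC-HIT  vc=[4, 6, 22]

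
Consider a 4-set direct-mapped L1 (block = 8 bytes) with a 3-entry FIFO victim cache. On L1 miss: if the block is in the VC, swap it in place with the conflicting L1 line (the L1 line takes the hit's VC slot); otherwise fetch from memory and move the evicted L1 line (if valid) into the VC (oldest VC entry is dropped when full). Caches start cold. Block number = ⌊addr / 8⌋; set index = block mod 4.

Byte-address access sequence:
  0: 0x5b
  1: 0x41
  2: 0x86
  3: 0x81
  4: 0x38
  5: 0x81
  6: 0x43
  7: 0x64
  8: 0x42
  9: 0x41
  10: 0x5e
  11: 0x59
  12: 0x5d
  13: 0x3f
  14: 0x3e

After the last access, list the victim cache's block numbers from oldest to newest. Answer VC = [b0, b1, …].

  [0] addr=0x5b blk=11 s=3: MISS | VC []
  [1] addr=0x41 blk=8 s=0: MISS | VC []
  [2] addr=0x86 blk=16 s=0: MISS | VC [8]
  [3] addr=0x81 blk=16 s=0: L1-HIT | VC [8]
  [4] addr=0x38 blk=7 s=3: MISS | VC [8, 11]
  [5] addr=0x81 blk=16 s=0: L1-HIT | VC [8, 11]
  [6] addr=0x43 blk=8 s=0: VC-HIT | VC [16, 11]
  [7] addr=0x64 blk=12 s=0: MISS | VC [16, 11, 8]
  [8] addr=0x42 blk=8 s=0: VC-HIT | VC [16, 11, 12]
  [9] addr=0x41 blk=8 s=0: L1-HIT | VC [16, 11, 12]
  [10] addr=0x5e blk=11 s=3: VC-HIT | VC [16, 7, 12]
  [11] addr=0x59 blk=11 s=3: L1-HIT | VC [16, 7, 12]
  [12] addr=0x5d blk=11 s=3: L1-HIT | VC [16, 7, 12]
  [13] addr=0x3f blk=7 s=3: VC-HIT | VC [16, 11, 12]
  [14] addr=0x3e blk=7 s=3: L1-HIT | VC [16, 11, 12]

VC = [16, 11, 12]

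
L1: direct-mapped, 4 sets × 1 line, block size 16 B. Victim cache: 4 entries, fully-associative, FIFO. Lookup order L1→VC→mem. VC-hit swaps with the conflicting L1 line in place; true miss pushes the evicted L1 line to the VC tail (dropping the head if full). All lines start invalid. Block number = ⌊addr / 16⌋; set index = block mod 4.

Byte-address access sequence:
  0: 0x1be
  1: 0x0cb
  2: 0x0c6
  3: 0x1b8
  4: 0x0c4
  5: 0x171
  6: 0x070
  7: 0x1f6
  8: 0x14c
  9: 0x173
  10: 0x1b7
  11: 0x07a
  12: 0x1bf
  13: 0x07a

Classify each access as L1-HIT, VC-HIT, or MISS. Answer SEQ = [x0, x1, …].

SEQ = [MISS, MISS, L1-HIT, L1-HIT, L1-HIT, MISS, MISS, MISS, MISS, VC-HIT, VC-HIT, VC-HIT, VC-HIT, VC-HIT]

#0 0x1be→b27/s3 MISS; vc=[]
#1 0xcb→b12/s0 MISS; vc=[]
#2 0xc6→b12/s0 L1-HIT; vc=[]
#3 0x1b8→b27/s3 L1-HIT; vc=[]
#4 0xc4→b12/s0 L1-HIT; vc=[]
#5 0x171→b23/s3 MISS; vc=[27]
#6 0x70→b7/s3 MISS; vc=[27,23]
#7 0x1f6→b31/s3 MISS; vc=[27,23,7]
#8 0x14c→b20/s0 MISS; vc=[27,23,7,12]
#9 0x173→b23/s3 VC-HIT; vc=[27,31,7,12]
#10 0x1b7→b27/s3 VC-HIT; vc=[23,31,7,12]
#11 0x7a→b7/s3 VC-HIT; vc=[23,31,27,12]
#12 0x1bf→b27/s3 VC-HIT; vc=[23,31,7,12]
#13 0x7a→b7/s3 VC-HIT; vc=[23,31,27,12]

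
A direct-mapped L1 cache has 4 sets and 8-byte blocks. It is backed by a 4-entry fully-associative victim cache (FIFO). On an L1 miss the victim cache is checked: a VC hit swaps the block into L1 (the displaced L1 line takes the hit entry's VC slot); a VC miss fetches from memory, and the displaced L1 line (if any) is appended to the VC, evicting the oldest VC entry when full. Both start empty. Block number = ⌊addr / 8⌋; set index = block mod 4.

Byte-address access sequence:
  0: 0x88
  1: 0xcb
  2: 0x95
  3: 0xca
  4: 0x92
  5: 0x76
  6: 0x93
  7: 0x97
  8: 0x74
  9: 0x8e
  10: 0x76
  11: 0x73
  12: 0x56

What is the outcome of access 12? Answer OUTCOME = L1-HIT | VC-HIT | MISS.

  [0] addr=0x88 blk=17 s=1: MISS | VC []
  [1] addr=0xcb blk=25 s=1: MISS | VC [17]
  [2] addr=0x95 blk=18 s=2: MISS | VC [17]
  [3] addr=0xca blk=25 s=1: L1-HIT | VC [17]
  [4] addr=0x92 blk=18 s=2: L1-HIT | VC [17]
  [5] addr=0x76 blk=14 s=2: MISS | VC [17, 18]
  [6] addr=0x93 blk=18 s=2: VC-HIT | VC [17, 14]
  [7] addr=0x97 blk=18 s=2: L1-HIT | VC [17, 14]
  [8] addr=0x74 blk=14 s=2: VC-HIT | VC [17, 18]
  [9] addr=0x8e blk=17 s=1: VC-HIT | VC [25, 18]
  [10] addr=0x76 blk=14 s=2: L1-HIT | VC [25, 18]
  [11] addr=0x73 blk=14 s=2: L1-HIT | VC [25, 18]
  [12] addr=0x56 blk=10 s=2: MISS | VC [25, 18, 14]

OUTCOME = MISS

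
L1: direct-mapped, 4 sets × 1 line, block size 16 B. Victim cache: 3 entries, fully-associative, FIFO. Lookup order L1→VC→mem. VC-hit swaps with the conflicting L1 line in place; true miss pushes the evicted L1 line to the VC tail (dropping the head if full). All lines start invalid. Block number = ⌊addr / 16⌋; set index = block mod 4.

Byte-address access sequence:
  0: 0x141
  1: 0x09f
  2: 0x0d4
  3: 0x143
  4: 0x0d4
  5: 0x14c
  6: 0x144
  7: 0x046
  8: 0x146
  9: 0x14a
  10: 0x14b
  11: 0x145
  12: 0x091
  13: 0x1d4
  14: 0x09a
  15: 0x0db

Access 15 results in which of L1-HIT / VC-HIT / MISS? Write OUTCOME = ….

OUTCOME = VC-HIT

0: 0x141 (blk 20, set 0) → MISS  vc=[]
1: 0x9f (blk 9, set 1) → MISS  vc=[]
2: 0xd4 (blk 13, set 1) → MISS  vc=[9]
3: 0x143 (blk 20, set 0) → L1-HIT  vc=[9]
4: 0xd4 (blk 13, set 1) → L1-HIT  vc=[9]
5: 0x14c (blk 20, set 0) → L1-HIT  vc=[9]
6: 0x144 (blk 20, set 0) → L1-HIT  vc=[9]
7: 0x46 (blk 4, set 0) → MISS  vc=[9, 20]
8: 0x146 (blk 20, set 0) → VC-HIT  vc=[9, 4]
9: 0x14a (blk 20, set 0) → L1-HIT  vc=[9, 4]
10: 0x14b (blk 20, set 0) → L1-HIT  vc=[9, 4]
11: 0x145 (blk 20, set 0) → L1-HIT  vc=[9, 4]
12: 0x91 (blk 9, set 1) → VC-HIT  vc=[13, 4]
13: 0x1d4 (blk 29, set 1) → MISS  vc=[13, 4, 9]
14: 0x9a (blk 9, set 1) → VC-HIT  vc=[13, 4, 29]
15: 0xdb (blk 13, set 1) → VC-HIT  vc=[9, 4, 29]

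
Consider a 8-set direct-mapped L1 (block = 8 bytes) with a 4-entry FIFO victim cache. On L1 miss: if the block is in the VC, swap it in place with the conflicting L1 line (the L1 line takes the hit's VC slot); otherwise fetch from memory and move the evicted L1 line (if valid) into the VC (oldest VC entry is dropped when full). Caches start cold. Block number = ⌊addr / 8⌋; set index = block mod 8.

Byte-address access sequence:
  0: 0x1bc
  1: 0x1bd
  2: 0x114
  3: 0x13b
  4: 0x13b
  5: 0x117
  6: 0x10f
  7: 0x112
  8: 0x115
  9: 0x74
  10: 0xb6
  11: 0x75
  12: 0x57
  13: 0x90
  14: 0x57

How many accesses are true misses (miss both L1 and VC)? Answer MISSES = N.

  [0] addr=0x1bc blk=55 s=7: MISS | VC []
  [1] addr=0x1bd blk=55 s=7: L1-HIT | VC []
  [2] addr=0x114 blk=34 s=2: MISS | VC []
  [3] addr=0x13b blk=39 s=7: MISS | VC [55]
  [4] addr=0x13b blk=39 s=7: L1-HIT | VC [55]
  [5] addr=0x117 blk=34 s=2: L1-HIT | VC [55]
  [6] addr=0x10f blk=33 s=1: MISS | VC [55]
  [7] addr=0x112 blk=34 s=2: L1-HIT | VC [55]
  [8] addr=0x115 blk=34 s=2: L1-HIT | VC [55]
  [9] addr=0x74 blk=14 s=6: MISS | VC [55]
  [10] addr=0xb6 blk=22 s=6: MISS | VC [55, 14]
  [11] addr=0x75 blk=14 s=6: VC-HIT | VC [55, 22]
  [12] addr=0x57 blk=10 s=2: MISS | VC [55, 22, 34]
  [13] addr=0x90 blk=18 s=2: MISS | VC [55, 22, 34, 10]
  [14] addr=0x57 blk=10 s=2: VC-HIT | VC [55, 22, 34, 18]

MISSES = 8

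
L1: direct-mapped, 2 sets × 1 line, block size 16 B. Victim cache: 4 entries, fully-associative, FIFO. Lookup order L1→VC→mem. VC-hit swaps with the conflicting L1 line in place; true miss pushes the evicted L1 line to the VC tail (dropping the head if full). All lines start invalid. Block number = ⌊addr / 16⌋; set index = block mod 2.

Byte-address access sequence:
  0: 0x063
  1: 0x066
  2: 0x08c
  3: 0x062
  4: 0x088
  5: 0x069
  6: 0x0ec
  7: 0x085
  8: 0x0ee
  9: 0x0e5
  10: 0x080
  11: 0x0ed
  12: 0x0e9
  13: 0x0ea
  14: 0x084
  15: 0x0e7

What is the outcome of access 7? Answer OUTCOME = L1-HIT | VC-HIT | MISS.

OUTCOME = VC-HIT

  [0] addr=0x63 blk=6 s=0: MISS | VC []
  [1] addr=0x66 blk=6 s=0: L1-HIT | VC []
  [2] addr=0x8c blk=8 s=0: MISS | VC [6]
  [3] addr=0x62 blk=6 s=0: VC-HIT | VC [8]
  [4] addr=0x88 blk=8 s=0: VC-HIT | VC [6]
  [5] addr=0x69 blk=6 s=0: VC-HIT | VC [8]
  [6] addr=0xec blk=14 s=0: MISS | VC [8, 6]
  [7] addr=0x85 blk=8 s=0: VC-HIT | VC [14, 6]
  [8] addr=0xee blk=14 s=0: VC-HIT | VC [8, 6]
  [9] addr=0xe5 blk=14 s=0: L1-HIT | VC [8, 6]
  [10] addr=0x80 blk=8 s=0: VC-HIT | VC [14, 6]
  [11] addr=0xed blk=14 s=0: VC-HIT | VC [8, 6]
  [12] addr=0xe9 blk=14 s=0: L1-HIT | VC [8, 6]
  [13] addr=0xea blk=14 s=0: L1-HIT | VC [8, 6]
  [14] addr=0x84 blk=8 s=0: VC-HIT | VC [14, 6]
  [15] addr=0xe7 blk=14 s=0: VC-HIT | VC [8, 6]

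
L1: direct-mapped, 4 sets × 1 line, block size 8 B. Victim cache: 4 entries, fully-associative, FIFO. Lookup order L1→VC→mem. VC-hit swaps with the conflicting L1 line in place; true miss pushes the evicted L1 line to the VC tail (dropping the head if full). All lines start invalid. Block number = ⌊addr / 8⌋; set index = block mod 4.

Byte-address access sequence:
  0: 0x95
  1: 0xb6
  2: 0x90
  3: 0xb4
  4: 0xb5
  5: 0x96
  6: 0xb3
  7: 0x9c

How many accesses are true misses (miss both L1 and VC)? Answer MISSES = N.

MISSES = 3

  [0] addr=0x95 blk=18 s=2: MISS | VC []
  [1] addr=0xb6 blk=22 s=2: MISS | VC [18]
  [2] addr=0x90 blk=18 s=2: VC-HIT | VC [22]
  [3] addr=0xb4 blk=22 s=2: VC-HIT | VC [18]
  [4] addr=0xb5 blk=22 s=2: L1-HIT | VC [18]
  [5] addr=0x96 blk=18 s=2: VC-HIT | VC [22]
  [6] addr=0xb3 blk=22 s=2: VC-HIT | VC [18]
  [7] addr=0x9c blk=19 s=3: MISS | VC [18]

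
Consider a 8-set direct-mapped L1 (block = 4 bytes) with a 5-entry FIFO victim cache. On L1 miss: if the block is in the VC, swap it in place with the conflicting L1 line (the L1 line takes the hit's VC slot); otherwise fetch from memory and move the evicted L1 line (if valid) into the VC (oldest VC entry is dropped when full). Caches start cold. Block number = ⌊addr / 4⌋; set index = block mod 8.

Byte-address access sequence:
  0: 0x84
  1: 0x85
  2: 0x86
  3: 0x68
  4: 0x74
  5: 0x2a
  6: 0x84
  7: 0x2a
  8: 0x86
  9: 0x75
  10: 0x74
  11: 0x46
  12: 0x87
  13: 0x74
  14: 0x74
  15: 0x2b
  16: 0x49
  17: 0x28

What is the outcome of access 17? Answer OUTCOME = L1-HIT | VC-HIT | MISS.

0: 0x84 (blk 33, set 1) → MISS  vc=[]
1: 0x85 (blk 33, set 1) → L1-HIT  vc=[]
2: 0x86 (blk 33, set 1) → L1-HIT  vc=[]
3: 0x68 (blk 26, set 2) → MISS  vc=[]
4: 0x74 (blk 29, set 5) → MISS  vc=[]
5: 0x2a (blk 10, set 2) → MISS  vc=[26]
6: 0x84 (blk 33, set 1) → L1-HIT  vc=[26]
7: 0x2a (blk 10, set 2) → L1-HIT  vc=[26]
8: 0x86 (blk 33, set 1) → L1-HIT  vc=[26]
9: 0x75 (blk 29, set 5) → L1-HIT  vc=[26]
10: 0x74 (blk 29, set 5) → L1-HIT  vc=[26]
11: 0x46 (blk 17, set 1) → MISS  vc=[26, 33]
12: 0x87 (blk 33, set 1) → VC-HIT  vc=[26, 17]
13: 0x74 (blk 29, set 5) → L1-HIT  vc=[26, 17]
14: 0x74 (blk 29, set 5) → L1-HIT  vc=[26, 17]
15: 0x2b (blk 10, set 2) → L1-HIT  vc=[26, 17]
16: 0x49 (blk 18, set 2) → MISS  vc=[26, 17, 10]
17: 0x28 (blk 10, set 2) → VC-HIT  vc=[26, 17, 18]

OUTCOME = VC-HIT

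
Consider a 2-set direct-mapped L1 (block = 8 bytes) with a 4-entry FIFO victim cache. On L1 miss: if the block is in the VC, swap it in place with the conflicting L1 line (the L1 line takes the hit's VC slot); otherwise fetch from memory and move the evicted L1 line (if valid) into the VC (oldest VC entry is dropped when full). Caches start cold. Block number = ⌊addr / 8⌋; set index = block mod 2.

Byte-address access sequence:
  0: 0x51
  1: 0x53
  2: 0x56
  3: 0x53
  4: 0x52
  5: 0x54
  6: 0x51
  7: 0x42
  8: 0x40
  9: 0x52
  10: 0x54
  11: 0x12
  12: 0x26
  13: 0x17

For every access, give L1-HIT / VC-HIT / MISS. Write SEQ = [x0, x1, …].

SEQ = [MISS, L1-HIT, L1-HIT, L1-HIT, L1-HIT, L1-HIT, L1-HIT, MISS, L1-HIT, VC-HIT, L1-HIT, MISS, MISS, VC-HIT]

  [0] addr=0x51 blk=10 s=0: MISS | VC []
  [1] addr=0x53 blk=10 s=0: L1-HIT | VC []
  [2] addr=0x56 blk=10 s=0: L1-HIT | VC []
  [3] addr=0x53 blk=10 s=0: L1-HIT | VC []
  [4] addr=0x52 blk=10 s=0: L1-HIT | VC []
  [5] addr=0x54 blk=10 s=0: L1-HIT | VC []
  [6] addr=0x51 blk=10 s=0: L1-HIT | VC []
  [7] addr=0x42 blk=8 s=0: MISS | VC [10]
  [8] addr=0x40 blk=8 s=0: L1-HIT | VC [10]
  [9] addr=0x52 blk=10 s=0: VC-HIT | VC [8]
  [10] addr=0x54 blk=10 s=0: L1-HIT | VC [8]
  [11] addr=0x12 blk=2 s=0: MISS | VC [8, 10]
  [12] addr=0x26 blk=4 s=0: MISS | VC [8, 10, 2]
  [13] addr=0x17 blk=2 s=0: VC-HIT | VC [8, 10, 4]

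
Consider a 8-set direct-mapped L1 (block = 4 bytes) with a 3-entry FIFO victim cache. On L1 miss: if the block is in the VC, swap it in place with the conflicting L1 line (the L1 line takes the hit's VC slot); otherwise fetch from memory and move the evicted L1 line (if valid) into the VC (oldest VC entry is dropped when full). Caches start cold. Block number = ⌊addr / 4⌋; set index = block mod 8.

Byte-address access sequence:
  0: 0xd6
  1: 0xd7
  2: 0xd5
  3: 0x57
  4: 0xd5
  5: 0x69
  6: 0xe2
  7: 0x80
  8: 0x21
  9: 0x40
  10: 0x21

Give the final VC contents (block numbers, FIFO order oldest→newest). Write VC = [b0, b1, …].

#0 0xd6→b53/s5 MISS; vc=[]
#1 0xd7→b53/s5 L1-HIT; vc=[]
#2 0xd5→b53/s5 L1-HIT; vc=[]
#3 0x57→b21/s5 MISS; vc=[53]
#4 0xd5→b53/s5 VC-HIT; vc=[21]
#5 0x69→b26/s2 MISS; vc=[21]
#6 0xe2→b56/s0 MISS; vc=[21]
#7 0x80→b32/s0 MISS; vc=[21,56]
#8 0x21→b8/s0 MISS; vc=[21,56,32]
#9 0x40→b16/s0 MISS; vc=[56,32,8]
#10 0x21→b8/s0 VC-HIT; vc=[56,32,16]

VC = [56, 32, 16]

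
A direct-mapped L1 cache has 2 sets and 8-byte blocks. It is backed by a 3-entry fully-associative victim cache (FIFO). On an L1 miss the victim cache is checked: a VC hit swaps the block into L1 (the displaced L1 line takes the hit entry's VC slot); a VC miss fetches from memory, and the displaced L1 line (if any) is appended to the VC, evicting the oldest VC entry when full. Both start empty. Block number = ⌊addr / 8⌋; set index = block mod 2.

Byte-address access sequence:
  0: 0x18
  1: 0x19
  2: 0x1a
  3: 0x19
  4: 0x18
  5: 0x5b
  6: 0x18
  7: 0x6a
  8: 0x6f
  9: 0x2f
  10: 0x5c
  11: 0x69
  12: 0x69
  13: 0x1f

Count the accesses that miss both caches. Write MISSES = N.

MISSES = 4

#0 0x18→b3/s1 MISS; vc=[]
#1 0x19→b3/s1 L1-HIT; vc=[]
#2 0x1a→b3/s1 L1-HIT; vc=[]
#3 0x19→b3/s1 L1-HIT; vc=[]
#4 0x18→b3/s1 L1-HIT; vc=[]
#5 0x5b→b11/s1 MISS; vc=[3]
#6 0x18→b3/s1 VC-HIT; vc=[11]
#7 0x6a→b13/s1 MISS; vc=[11,3]
#8 0x6f→b13/s1 L1-HIT; vc=[11,3]
#9 0x2f→b5/s1 MISS; vc=[11,3,13]
#10 0x5c→b11/s1 VC-HIT; vc=[5,3,13]
#11 0x69→b13/s1 VC-HIT; vc=[5,3,11]
#12 0x69→b13/s1 L1-HIT; vc=[5,3,11]
#13 0x1f→b3/s1 VC-HIT; vc=[5,13,11]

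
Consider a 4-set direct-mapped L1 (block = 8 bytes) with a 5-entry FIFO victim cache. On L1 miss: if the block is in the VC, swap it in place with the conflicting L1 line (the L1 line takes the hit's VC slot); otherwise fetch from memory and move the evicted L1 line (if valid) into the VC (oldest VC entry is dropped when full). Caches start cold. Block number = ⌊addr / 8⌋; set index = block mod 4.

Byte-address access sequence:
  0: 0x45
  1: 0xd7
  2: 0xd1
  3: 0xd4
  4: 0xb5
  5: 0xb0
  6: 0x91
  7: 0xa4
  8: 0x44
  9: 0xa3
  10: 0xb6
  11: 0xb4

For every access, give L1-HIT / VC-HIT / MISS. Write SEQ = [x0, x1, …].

SEQ = [MISS, MISS, L1-HIT, L1-HIT, MISS, L1-HIT, MISS, MISS, VC-HIT, VC-HIT, VC-HIT, L1-HIT]

  [0] addr=0x45 blk=8 s=0: MISS | VC []
  [1] addr=0xd7 blk=26 s=2: MISS | VC []
  [2] addr=0xd1 blk=26 s=2: L1-HIT | VC []
  [3] addr=0xd4 blk=26 s=2: L1-HIT | VC []
  [4] addr=0xb5 blk=22 s=2: MISS | VC [26]
  [5] addr=0xb0 blk=22 s=2: L1-HIT | VC [26]
  [6] addr=0x91 blk=18 s=2: MISS | VC [26, 22]
  [7] addr=0xa4 blk=20 s=0: MISS | VC [26, 22, 8]
  [8] addr=0x44 blk=8 s=0: VC-HIT | VC [26, 22, 20]
  [9] addr=0xa3 blk=20 s=0: VC-HIT | VC [26, 22, 8]
  [10] addr=0xb6 blk=22 s=2: VC-HIT | VC [26, 18, 8]
  [11] addr=0xb4 blk=22 s=2: L1-HIT | VC [26, 18, 8]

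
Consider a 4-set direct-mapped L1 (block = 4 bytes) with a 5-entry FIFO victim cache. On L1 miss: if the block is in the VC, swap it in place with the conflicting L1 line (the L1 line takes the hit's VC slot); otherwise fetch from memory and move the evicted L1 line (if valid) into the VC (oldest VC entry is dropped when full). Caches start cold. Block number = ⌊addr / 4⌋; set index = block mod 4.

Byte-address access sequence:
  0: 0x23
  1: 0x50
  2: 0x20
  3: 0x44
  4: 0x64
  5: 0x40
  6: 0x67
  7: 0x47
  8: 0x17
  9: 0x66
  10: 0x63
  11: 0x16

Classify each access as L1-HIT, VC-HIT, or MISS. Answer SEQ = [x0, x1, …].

SEQ = [MISS, MISS, VC-HIT, MISS, MISS, MISS, L1-HIT, VC-HIT, MISS, VC-HIT, MISS, VC-HIT]

  [0] addr=0x23 blk=8 s=0: MISS | VC []
  [1] addr=0x50 blk=20 s=0: MISS | VC [8]
  [2] addr=0x20 blk=8 s=0: VC-HIT | VC [20]
  [3] addr=0x44 blk=17 s=1: MISS | VC [20]
  [4] addr=0x64 blk=25 s=1: MISS | VC [20, 17]
  [5] addr=0x40 blk=16 s=0: MISS | VC [20, 17, 8]
  [6] addr=0x67 blk=25 s=1: L1-HIT | VC [20, 17, 8]
  [7] addr=0x47 blk=17 s=1: VC-HIT | VC [20, 25, 8]
  [8] addr=0x17 blk=5 s=1: MISS | VC [20, 25, 8, 17]
  [9] addr=0x66 blk=25 s=1: VC-HIT | VC [20, 5, 8, 17]
  [10] addr=0x63 blk=24 s=0: MISS | VC [20, 5, 8, 17, 16]
  [11] addr=0x16 blk=5 s=1: VC-HIT | VC [20, 25, 8, 17, 16]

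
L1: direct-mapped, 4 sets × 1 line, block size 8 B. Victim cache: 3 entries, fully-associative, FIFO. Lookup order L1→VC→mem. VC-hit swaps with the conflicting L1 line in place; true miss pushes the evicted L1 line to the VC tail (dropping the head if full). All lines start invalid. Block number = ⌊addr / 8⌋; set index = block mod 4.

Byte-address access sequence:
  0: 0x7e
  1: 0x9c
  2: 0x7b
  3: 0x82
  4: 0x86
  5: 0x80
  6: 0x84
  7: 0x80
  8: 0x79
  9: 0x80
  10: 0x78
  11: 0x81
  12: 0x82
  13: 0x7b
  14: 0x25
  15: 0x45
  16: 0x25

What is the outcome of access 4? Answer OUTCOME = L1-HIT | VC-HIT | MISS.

OUTCOME = L1-HIT

#0 0x7e→b15/s3 MISS; vc=[]
#1 0x9c→b19/s3 MISS; vc=[15]
#2 0x7b→b15/s3 VC-HIT; vc=[19]
#3 0x82→b16/s0 MISS; vc=[19]
#4 0x86→b16/s0 L1-HIT; vc=[19]
#5 0x80→b16/s0 L1-HIT; vc=[19]
#6 0x84→b16/s0 L1-HIT; vc=[19]
#7 0x80→b16/s0 L1-HIT; vc=[19]
#8 0x79→b15/s3 L1-HIT; vc=[19]
#9 0x80→b16/s0 L1-HIT; vc=[19]
#10 0x78→b15/s3 L1-HIT; vc=[19]
#11 0x81→b16/s0 L1-HIT; vc=[19]
#12 0x82→b16/s0 L1-HIT; vc=[19]
#13 0x7b→b15/s3 L1-HIT; vc=[19]
#14 0x25→b4/s0 MISS; vc=[19,16]
#15 0x45→b8/s0 MISS; vc=[19,16,4]
#16 0x25→b4/s0 VC-HIT; vc=[19,16,8]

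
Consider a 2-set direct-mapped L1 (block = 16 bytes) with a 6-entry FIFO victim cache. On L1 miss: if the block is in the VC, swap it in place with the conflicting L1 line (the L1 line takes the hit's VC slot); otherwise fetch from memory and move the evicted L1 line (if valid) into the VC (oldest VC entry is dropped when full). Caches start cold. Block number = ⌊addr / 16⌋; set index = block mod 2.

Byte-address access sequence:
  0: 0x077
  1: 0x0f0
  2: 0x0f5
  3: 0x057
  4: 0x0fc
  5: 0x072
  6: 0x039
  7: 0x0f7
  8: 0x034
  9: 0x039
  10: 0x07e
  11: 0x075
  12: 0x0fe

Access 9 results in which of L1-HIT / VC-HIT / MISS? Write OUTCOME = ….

OUTCOME = L1-HIT

  [0] addr=0x77 blk=7 s=1: MISS | VC []
  [1] addr=0xf0 blk=15 s=1: MISS | VC [7]
  [2] addr=0xf5 blk=15 s=1: L1-HIT | VC [7]
  [3] addr=0x57 blk=5 s=1: MISS | VC [7, 15]
  [4] addr=0xfc blk=15 s=1: VC-HIT | VC [7, 5]
  [5] addr=0x72 blk=7 s=1: VC-HIT | VC [15, 5]
  [6] addr=0x39 blk=3 s=1: MISS | VC [15, 5, 7]
  [7] addr=0xf7 blk=15 s=1: VC-HIT | VC [3, 5, 7]
  [8] addr=0x34 blk=3 s=1: VC-HIT | VC [15, 5, 7]
  [9] addr=0x39 blk=3 s=1: L1-HIT | VC [15, 5, 7]
  [10] addr=0x7e blk=7 s=1: VC-HIT | VC [15, 5, 3]
  [11] addr=0x75 blk=7 s=1: L1-HIT | VC [15, 5, 3]
  [12] addr=0xfe blk=15 s=1: VC-HIT | VC [7, 5, 3]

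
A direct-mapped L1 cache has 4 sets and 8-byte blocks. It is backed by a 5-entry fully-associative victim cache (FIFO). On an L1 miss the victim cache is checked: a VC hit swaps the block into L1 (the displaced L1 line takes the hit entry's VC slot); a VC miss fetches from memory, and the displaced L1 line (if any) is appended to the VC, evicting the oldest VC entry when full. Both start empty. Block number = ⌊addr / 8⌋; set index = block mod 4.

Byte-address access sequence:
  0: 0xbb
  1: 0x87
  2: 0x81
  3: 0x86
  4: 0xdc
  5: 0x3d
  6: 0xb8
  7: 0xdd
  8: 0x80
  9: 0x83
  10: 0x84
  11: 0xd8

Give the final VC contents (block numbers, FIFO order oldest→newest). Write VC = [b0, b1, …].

#0 0xbb→b23/s3 MISS; vc=[]
#1 0x87→b16/s0 MISS; vc=[]
#2 0x81→b16/s0 L1-HIT; vc=[]
#3 0x86→b16/s0 L1-HIT; vc=[]
#4 0xdc→b27/s3 MISS; vc=[23]
#5 0x3d→b7/s3 MISS; vc=[23,27]
#6 0xb8→b23/s3 VC-HIT; vc=[7,27]
#7 0xdd→b27/s3 VC-HIT; vc=[7,23]
#8 0x80→b16/s0 L1-HIT; vc=[7,23]
#9 0x83→b16/s0 L1-HIT; vc=[7,23]
#10 0x84→b16/s0 L1-HIT; vc=[7,23]
#11 0xd8→b27/s3 L1-HIT; vc=[7,23]

VC = [7, 23]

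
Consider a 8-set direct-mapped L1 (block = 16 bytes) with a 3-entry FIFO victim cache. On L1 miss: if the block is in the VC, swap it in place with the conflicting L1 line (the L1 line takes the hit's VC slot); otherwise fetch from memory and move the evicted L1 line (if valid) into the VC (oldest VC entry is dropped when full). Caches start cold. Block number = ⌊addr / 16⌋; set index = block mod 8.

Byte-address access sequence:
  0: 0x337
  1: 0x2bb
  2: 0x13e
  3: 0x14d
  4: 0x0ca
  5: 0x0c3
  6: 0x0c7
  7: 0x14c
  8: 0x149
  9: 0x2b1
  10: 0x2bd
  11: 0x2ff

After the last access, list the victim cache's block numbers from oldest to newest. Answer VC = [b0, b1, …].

VC = [51, 19, 12]

0: 0x337 (blk 51, set 3) → MISS  vc=[]
1: 0x2bb (blk 43, set 3) → MISS  vc=[51]
2: 0x13e (blk 19, set 3) → MISS  vc=[51, 43]
3: 0x14d (blk 20, set 4) → MISS  vc=[51, 43]
4: 0xca (blk 12, set 4) → MISS  vc=[51, 43, 20]
5: 0xc3 (blk 12, set 4) → L1-HIT  vc=[51, 43, 20]
6: 0xc7 (blk 12, set 4) → L1-HIT  vc=[51, 43, 20]
7: 0x14c (blk 20, set 4) → VC-HIT  vc=[51, 43, 12]
8: 0x149 (blk 20, set 4) → L1-HIT  vc=[51, 43, 12]
9: 0x2b1 (blk 43, set 3) → VC-HIT  vc=[51, 19, 12]
10: 0x2bd (blk 43, set 3) → L1-HIT  vc=[51, 19, 12]
11: 0x2ff (blk 47, set 7) → MISS  vc=[51, 19, 12]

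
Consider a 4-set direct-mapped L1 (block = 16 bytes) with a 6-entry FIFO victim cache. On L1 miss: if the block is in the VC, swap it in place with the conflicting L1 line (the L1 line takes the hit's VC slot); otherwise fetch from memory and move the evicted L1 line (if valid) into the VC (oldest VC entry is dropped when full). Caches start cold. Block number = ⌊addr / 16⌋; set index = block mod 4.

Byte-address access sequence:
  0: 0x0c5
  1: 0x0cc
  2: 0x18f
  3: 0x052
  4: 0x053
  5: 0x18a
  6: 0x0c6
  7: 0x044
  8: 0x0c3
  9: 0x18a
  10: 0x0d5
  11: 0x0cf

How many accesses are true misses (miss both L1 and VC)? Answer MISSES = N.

MISSES = 5

#0 0xc5→b12/s0 MISS; vc=[]
#1 0xcc→b12/s0 L1-HIT; vc=[]
#2 0x18f→b24/s0 MISS; vc=[12]
#3 0x52→b5/s1 MISS; vc=[12]
#4 0x53→b5/s1 L1-HIT; vc=[12]
#5 0x18a→b24/s0 L1-HIT; vc=[12]
#6 0xc6→b12/s0 VC-HIT; vc=[24]
#7 0x44→b4/s0 MISS; vc=[24,12]
#8 0xc3→b12/s0 VC-HIT; vc=[24,4]
#9 0x18a→b24/s0 VC-HIT; vc=[12,4]
#10 0xd5→b13/s1 MISS; vc=[12,4,5]
#11 0xcf→b12/s0 VC-HIT; vc=[24,4,5]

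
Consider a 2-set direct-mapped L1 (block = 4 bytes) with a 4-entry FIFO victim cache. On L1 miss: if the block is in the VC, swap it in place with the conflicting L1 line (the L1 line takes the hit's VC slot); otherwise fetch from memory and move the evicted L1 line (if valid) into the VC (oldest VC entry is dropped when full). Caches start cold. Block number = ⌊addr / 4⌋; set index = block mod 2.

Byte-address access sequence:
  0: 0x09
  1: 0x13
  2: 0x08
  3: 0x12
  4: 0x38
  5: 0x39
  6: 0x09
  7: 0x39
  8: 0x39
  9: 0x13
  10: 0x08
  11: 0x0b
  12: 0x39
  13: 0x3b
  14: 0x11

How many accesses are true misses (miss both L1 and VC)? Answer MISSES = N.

  [0] addr=0x9 blk=2 s=0: MISS | VC []
  [1] addr=0x13 blk=4 s=0: MISS | VC [2]
  [2] addr=0x8 blk=2 s=0: VC-HIT | VC [4]
  [3] addr=0x12 blk=4 s=0: VC-HIT | VC [2]
  [4] addr=0x38 blk=14 s=0: MISS | VC [2, 4]
  [5] addr=0x39 blk=14 s=0: L1-HIT | VC [2, 4]
  [6] addr=0x9 blk=2 s=0: VC-HIT | VC [14, 4]
  [7] addr=0x39 blk=14 s=0: VC-HIT | VC [2, 4]
  [8] addr=0x39 blk=14 s=0: L1-HIT | VC [2, 4]
  [9] addr=0x13 blk=4 s=0: VC-HIT | VC [2, 14]
  [10] addr=0x8 blk=2 s=0: VC-HIT | VC [4, 14]
  [11] addr=0xb blk=2 s=0: L1-HIT | VC [4, 14]
  [12] addr=0x39 blk=14 s=0: VC-HIT | VC [4, 2]
  [13] addr=0x3b blk=14 s=0: L1-HIT | VC [4, 2]
  [14] addr=0x11 blk=4 s=0: VC-HIT | VC [14, 2]

MISSES = 3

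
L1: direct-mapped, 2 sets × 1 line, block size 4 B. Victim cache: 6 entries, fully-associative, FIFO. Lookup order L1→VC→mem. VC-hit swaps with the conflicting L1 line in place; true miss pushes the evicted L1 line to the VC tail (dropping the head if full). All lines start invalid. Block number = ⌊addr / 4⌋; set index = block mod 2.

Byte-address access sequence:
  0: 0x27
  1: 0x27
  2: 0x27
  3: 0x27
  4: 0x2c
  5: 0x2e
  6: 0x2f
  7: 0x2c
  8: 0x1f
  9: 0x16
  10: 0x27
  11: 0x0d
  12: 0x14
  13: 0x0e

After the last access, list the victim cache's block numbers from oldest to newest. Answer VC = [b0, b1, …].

VC = [5, 11, 7, 9]

0: 0x27 (blk 9, set 1) → MISS  vc=[]
1: 0x27 (blk 9, set 1) → L1-HIT  vc=[]
2: 0x27 (blk 9, set 1) → L1-HIT  vc=[]
3: 0x27 (blk 9, set 1) → L1-HIT  vc=[]
4: 0x2c (blk 11, set 1) → MISS  vc=[9]
5: 0x2e (blk 11, set 1) → L1-HIT  vc=[9]
6: 0x2f (blk 11, set 1) → L1-HIT  vc=[9]
7: 0x2c (blk 11, set 1) → L1-HIT  vc=[9]
8: 0x1f (blk 7, set 1) → MISS  vc=[9, 11]
9: 0x16 (blk 5, set 1) → MISS  vc=[9, 11, 7]
10: 0x27 (blk 9, set 1) → VC-HIT  vc=[5, 11, 7]
11: 0xd (blk 3, set 1) → MISS  vc=[5, 11, 7, 9]
12: 0x14 (blk 5, set 1) → VC-HIT  vc=[3, 11, 7, 9]
13: 0xe (blk 3, set 1) → VC-HIT  vc=[5, 11, 7, 9]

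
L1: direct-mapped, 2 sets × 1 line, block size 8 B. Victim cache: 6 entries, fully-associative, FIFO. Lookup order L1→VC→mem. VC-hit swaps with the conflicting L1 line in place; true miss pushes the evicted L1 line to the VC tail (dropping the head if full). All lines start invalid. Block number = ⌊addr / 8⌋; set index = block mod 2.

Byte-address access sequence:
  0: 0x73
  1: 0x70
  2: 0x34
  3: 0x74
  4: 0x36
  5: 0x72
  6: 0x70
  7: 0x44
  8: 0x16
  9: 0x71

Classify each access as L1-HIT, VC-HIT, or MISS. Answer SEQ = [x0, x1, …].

SEQ = [MISS, L1-HIT, MISS, VC-HIT, VC-HIT, VC-HIT, L1-HIT, MISS, MISS, VC-HIT]

#0 0x73→b14/s0 MISS; vc=[]
#1 0x70→b14/s0 L1-HIT; vc=[]
#2 0x34→b6/s0 MISS; vc=[14]
#3 0x74→b14/s0 VC-HIT; vc=[6]
#4 0x36→b6/s0 VC-HIT; vc=[14]
#5 0x72→b14/s0 VC-HIT; vc=[6]
#6 0x70→b14/s0 L1-HIT; vc=[6]
#7 0x44→b8/s0 MISS; vc=[6,14]
#8 0x16→b2/s0 MISS; vc=[6,14,8]
#9 0x71→b14/s0 VC-HIT; vc=[6,2,8]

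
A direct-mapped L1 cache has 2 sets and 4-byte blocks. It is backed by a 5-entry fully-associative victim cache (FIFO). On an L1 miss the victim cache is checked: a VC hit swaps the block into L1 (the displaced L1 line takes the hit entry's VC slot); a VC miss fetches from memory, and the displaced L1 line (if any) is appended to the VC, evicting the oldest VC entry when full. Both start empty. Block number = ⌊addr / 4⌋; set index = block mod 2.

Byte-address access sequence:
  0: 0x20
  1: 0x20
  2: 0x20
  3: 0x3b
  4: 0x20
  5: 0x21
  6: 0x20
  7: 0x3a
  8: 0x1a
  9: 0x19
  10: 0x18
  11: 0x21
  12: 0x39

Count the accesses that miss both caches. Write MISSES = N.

0: 0x20 (blk 8, set 0) → MISS  vc=[]
1: 0x20 (blk 8, set 0) → L1-HIT  vc=[]
2: 0x20 (blk 8, set 0) → L1-HIT  vc=[]
3: 0x3b (blk 14, set 0) → MISS  vc=[8]
4: 0x20 (blk 8, set 0) → VC-HIT  vc=[14]
5: 0x21 (blk 8, set 0) → L1-HIT  vc=[14]
6: 0x20 (blk 8, set 0) → L1-HIT  vc=[14]
7: 0x3a (blk 14, set 0) → VC-HIT  vc=[8]
8: 0x1a (blk 6, set 0) → MISS  vc=[8, 14]
9: 0x19 (blk 6, set 0) → L1-HIT  vc=[8, 14]
10: 0x18 (blk 6, set 0) → L1-HIT  vc=[8, 14]
11: 0x21 (blk 8, set 0) → VC-HIT  vc=[6, 14]
12: 0x39 (blk 14, set 0) → VC-HIT  vc=[6, 8]

MISSES = 3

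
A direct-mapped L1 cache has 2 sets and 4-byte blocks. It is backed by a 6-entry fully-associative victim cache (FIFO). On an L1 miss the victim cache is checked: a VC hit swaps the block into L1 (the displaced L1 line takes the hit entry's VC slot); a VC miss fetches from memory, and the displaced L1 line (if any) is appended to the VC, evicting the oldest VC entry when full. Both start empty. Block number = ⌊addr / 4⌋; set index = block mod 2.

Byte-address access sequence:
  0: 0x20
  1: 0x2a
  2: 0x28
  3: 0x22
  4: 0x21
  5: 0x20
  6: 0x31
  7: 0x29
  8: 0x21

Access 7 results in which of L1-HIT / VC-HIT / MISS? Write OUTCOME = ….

#0 0x20→b8/s0 MISS; vc=[]
#1 0x2a→b10/s0 MISS; vc=[8]
#2 0x28→b10/s0 L1-HIT; vc=[8]
#3 0x22→b8/s0 VC-HIT; vc=[10]
#4 0x21→b8/s0 L1-HIT; vc=[10]
#5 0x20→b8/s0 L1-HIT; vc=[10]
#6 0x31→b12/s0 MISS; vc=[10,8]
#7 0x29→b10/s0 VC-HIT; vc=[12,8]
#8 0x21→b8/s0 VC-HIT; vc=[12,10]

OUTCOME = VC-HIT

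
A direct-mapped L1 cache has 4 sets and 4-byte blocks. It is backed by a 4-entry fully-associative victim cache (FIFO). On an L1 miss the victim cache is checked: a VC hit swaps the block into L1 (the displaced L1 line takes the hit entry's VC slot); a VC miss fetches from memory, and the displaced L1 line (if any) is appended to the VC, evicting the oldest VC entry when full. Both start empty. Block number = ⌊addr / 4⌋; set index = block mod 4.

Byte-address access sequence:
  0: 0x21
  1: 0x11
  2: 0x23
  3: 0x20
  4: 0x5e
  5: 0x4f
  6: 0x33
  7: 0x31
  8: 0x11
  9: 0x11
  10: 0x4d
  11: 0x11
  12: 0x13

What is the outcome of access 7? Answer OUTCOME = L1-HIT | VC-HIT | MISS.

OUTCOME = L1-HIT

0: 0x21 (blk 8, set 0) → MISS  vc=[]
1: 0x11 (blk 4, set 0) → MISS  vc=[8]
2: 0x23 (blk 8, set 0) → VC-HIT  vc=[4]
3: 0x20 (blk 8, set 0) → L1-HIT  vc=[4]
4: 0x5e (blk 23, set 3) → MISS  vc=[4]
5: 0x4f (blk 19, set 3) → MISS  vc=[4, 23]
6: 0x33 (blk 12, set 0) → MISS  vc=[4, 23, 8]
7: 0x31 (blk 12, set 0) → L1-HIT  vc=[4, 23, 8]
8: 0x11 (blk 4, set 0) → VC-HIT  vc=[12, 23, 8]
9: 0x11 (blk 4, set 0) → L1-HIT  vc=[12, 23, 8]
10: 0x4d (blk 19, set 3) → L1-HIT  vc=[12, 23, 8]
11: 0x11 (blk 4, set 0) → L1-HIT  vc=[12, 23, 8]
12: 0x13 (blk 4, set 0) → L1-HIT  vc=[12, 23, 8]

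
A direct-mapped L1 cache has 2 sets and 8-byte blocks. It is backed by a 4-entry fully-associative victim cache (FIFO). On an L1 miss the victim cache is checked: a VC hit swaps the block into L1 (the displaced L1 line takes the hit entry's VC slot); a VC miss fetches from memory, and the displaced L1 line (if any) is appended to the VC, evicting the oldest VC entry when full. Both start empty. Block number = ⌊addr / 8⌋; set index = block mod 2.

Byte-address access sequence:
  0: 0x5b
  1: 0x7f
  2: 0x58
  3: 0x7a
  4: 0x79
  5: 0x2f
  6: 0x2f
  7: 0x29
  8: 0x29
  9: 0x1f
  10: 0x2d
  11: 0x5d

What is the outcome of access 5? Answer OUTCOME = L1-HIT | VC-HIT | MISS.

OUTCOME = MISS

0: 0x5b (blk 11, set 1) → MISS  vc=[]
1: 0x7f (blk 15, set 1) → MISS  vc=[11]
2: 0x58 (blk 11, set 1) → VC-HIT  vc=[15]
3: 0x7a (blk 15, set 1) → VC-HIT  vc=[11]
4: 0x79 (blk 15, set 1) → L1-HIT  vc=[11]
5: 0x2f (blk 5, set 1) → MISS  vc=[11, 15]
6: 0x2f (blk 5, set 1) → L1-HIT  vc=[11, 15]
7: 0x29 (blk 5, set 1) → L1-HIT  vc=[11, 15]
8: 0x29 (blk 5, set 1) → L1-HIT  vc=[11, 15]
9: 0x1f (blk 3, set 1) → MISS  vc=[11, 15, 5]
10: 0x2d (blk 5, set 1) → VC-HIT  vc=[11, 15, 3]
11: 0x5d (blk 11, set 1) → VC-HIT  vc=[5, 15, 3]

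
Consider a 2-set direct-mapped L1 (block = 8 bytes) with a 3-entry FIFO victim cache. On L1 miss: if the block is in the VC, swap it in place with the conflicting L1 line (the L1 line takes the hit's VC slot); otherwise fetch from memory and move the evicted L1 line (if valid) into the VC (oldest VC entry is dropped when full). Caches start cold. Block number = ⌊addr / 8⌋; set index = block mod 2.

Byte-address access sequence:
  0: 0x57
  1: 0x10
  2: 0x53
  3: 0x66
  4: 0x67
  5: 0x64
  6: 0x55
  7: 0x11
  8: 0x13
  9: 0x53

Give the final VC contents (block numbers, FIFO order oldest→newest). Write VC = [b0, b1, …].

VC = [2, 12]

  [0] addr=0x57 blk=10 s=0: MISS | VC []
  [1] addr=0x10 blk=2 s=0: MISS | VC [10]
  [2] addr=0x53 blk=10 s=0: VC-HIT | VC [2]
  [3] addr=0x66 blk=12 s=0: MISS | VC [2, 10]
  [4] addr=0x67 blk=12 s=0: L1-HIT | VC [2, 10]
  [5] addr=0x64 blk=12 s=0: L1-HIT | VC [2, 10]
  [6] addr=0x55 blk=10 s=0: VC-HIT | VC [2, 12]
  [7] addr=0x11 blk=2 s=0: VC-HIT | VC [10, 12]
  [8] addr=0x13 blk=2 s=0: L1-HIT | VC [10, 12]
  [9] addr=0x53 blk=10 s=0: VC-HIT | VC [2, 12]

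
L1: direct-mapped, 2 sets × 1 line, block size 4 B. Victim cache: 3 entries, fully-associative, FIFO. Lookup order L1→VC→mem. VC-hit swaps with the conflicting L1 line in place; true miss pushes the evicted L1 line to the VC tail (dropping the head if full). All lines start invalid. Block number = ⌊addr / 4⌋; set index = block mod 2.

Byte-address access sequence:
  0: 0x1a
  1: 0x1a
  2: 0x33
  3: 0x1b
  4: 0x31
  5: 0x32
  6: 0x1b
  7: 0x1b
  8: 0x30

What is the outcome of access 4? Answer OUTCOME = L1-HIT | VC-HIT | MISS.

OUTCOME = VC-HIT

0: 0x1a (blk 6, set 0) → MISS  vc=[]
1: 0x1a (blk 6, set 0) → L1-HIT  vc=[]
2: 0x33 (blk 12, set 0) → MISS  vc=[6]
3: 0x1b (blk 6, set 0) → VC-HIT  vc=[12]
4: 0x31 (blk 12, set 0) → VC-HIT  vc=[6]
5: 0x32 (blk 12, set 0) → L1-HIT  vc=[6]
6: 0x1b (blk 6, set 0) → VC-HIT  vc=[12]
7: 0x1b (blk 6, set 0) → L1-HIT  vc=[12]
8: 0x30 (blk 12, set 0) → VC-HIT  vc=[6]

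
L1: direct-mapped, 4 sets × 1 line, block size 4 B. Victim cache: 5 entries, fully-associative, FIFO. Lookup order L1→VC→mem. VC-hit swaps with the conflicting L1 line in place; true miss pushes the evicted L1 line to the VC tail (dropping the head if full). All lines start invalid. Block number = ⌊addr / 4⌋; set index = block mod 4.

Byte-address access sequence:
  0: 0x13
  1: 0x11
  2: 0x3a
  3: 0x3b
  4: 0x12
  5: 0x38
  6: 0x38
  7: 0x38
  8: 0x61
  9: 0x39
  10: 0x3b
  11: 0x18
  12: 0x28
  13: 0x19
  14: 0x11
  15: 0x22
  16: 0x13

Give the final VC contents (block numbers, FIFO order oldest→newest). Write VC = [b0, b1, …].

#0 0x13→b4/s0 MISS; vc=[]
#1 0x11→b4/s0 L1-HIT; vc=[]
#2 0x3a→b14/s2 MISS; vc=[]
#3 0x3b→b14/s2 L1-HIT; vc=[]
#4 0x12→b4/s0 L1-HIT; vc=[]
#5 0x38→b14/s2 L1-HIT; vc=[]
#6 0x38→b14/s2 L1-HIT; vc=[]
#7 0x38→b14/s2 L1-HIT; vc=[]
#8 0x61→b24/s0 MISS; vc=[4]
#9 0x39→b14/s2 L1-HIT; vc=[4]
#10 0x3b→b14/s2 L1-HIT; vc=[4]
#11 0x18→b6/s2 MISS; vc=[4,14]
#12 0x28→b10/s2 MISS; vc=[4,14,6]
#13 0x19→b6/s2 VC-HIT; vc=[4,14,10]
#14 0x11→b4/s0 VC-HIT; vc=[24,14,10]
#15 0x22→b8/s0 MISS; vc=[24,14,10,4]
#16 0x13→b4/s0 VC-HIT; vc=[24,14,10,8]

VC = [24, 14, 10, 8]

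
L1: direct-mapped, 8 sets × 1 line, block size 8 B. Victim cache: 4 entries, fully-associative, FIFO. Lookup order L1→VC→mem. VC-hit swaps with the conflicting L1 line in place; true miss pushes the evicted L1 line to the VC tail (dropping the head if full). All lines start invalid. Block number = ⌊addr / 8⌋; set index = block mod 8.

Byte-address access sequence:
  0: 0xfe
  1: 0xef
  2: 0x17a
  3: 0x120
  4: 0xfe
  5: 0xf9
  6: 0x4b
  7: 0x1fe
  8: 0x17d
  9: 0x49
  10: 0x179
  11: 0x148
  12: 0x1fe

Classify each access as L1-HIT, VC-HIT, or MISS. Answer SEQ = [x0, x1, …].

  [0] addr=0xfe blk=31 s=7: MISS | VC []
  [1] addr=0xef blk=29 s=5: MISS | VC []
  [2] addr=0x17a blk=47 s=7: MISS | VC [31]
  [3] addr=0x120 blk=36 s=4: MISS | VC [31]
  [4] addr=0xfe blk=31 s=7: VC-HIT | VC [47]
  [5] addr=0xf9 blk=31 s=7: L1-HIT | VC [47]
  [6] addr=0x4b blk=9 s=1: MISS | VC [47]
  [7] addr=0x1fe blk=63 s=7: MISS | VC [47, 31]
  [8] addr=0x17d blk=47 s=7: VC-HIT | VC [63, 31]
  [9] addr=0x49 blk=9 s=1: L1-HIT | VC [63, 31]
  [10] addr=0x179 blk=47 s=7: L1-HIT | VC [63, 31]
  [11] addr=0x148 blk=41 s=1: MISS | VC [63, 31, 9]
  [12] addr=0x1fe blk=63 s=7: VC-HIT | VC [47, 31, 9]

SEQ = [MISS, MISS, MISS, MISS, VC-HIT, L1-HIT, MISS, MISS, VC-HIT, L1-HIT, L1-HIT, MISS, VC-HIT]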